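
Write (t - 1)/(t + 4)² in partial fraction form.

(t - 1) = A(t + 4) + B. At t = -4: B = 1·(-4) - 1 = -5. Coeff of t: A = 1
Result: 1/(t + 4) - 5/(t + 4)²


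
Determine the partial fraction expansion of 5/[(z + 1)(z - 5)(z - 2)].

Using cover-up method: P = 5/18, Q = 5/18, R = -5/9
Result: (5/18)/(z + 1) + (5/18)/(z - 5) - (5/9)/(z - 2)


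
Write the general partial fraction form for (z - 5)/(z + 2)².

Repeated linear factor: α/(z + 2) + β/(z + 2)²


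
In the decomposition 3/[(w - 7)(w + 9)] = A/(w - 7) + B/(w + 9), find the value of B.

Cover-up at w = -9: B = 3/(-9 - 7) = -3/16


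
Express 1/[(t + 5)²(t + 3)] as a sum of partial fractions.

Cover-up at t=-3: C = 1/(-3 + 5)² = 1/4. Cover-up at t=-5: B = 1/(-5 + 3) = -1/2. Comparing t² coeff: A = -C = -1/4
Result: (-1/4)/(t + 5) - (1/2)/(t + 5)² + (1/4)/(t + 3)


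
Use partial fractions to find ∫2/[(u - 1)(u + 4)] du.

Decompose: 2/[(u - 1)(u + 4)] = (2/5)/(u - 1) - (2/5)/(u + 4). Integrate each term: (2/5) ln|(u - 1)| - (2/5) ln|(u + 4)| + C


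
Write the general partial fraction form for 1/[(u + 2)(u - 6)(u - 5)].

Three distinct linear factors: P/(u + 2) + Q/(u - 6) + R/(u - 5)


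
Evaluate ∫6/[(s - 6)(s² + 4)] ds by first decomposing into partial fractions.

Cover-up at s=6: α = 6/(6²+4) = 3/20. Coeff matching: β = -3/20, γ = -9/10. Decomposition: (3/20)/(s - 6) - ((3/20)s + 9/10)/(s² + 4). Integrate: linear → ln, quadratic → (1/2)ln + arctan: (3/20) ln|(s - 6)| - (3/40) ln(s² + 4) - (9/20) arctan(s/2) + C


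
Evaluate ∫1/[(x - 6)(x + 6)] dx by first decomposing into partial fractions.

Decompose: 1/[(x - 6)(x + 6)] = (1/12)/(x - 6) - (1/12)/(x + 6). Integrate each term: (1/12) ln|(x - 6)| - (1/12) ln|(x + 6)| + C


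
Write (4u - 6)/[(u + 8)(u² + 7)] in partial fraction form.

At u=-8: P = (4·(-8) - 6)/((-8)² + 7) = -38/71. Q = -P = 38/71, R = 4 - (-8)·P = -20/71
Result: (-38/71)/(u + 8) + ((38/71)u - 20/71)/(u² + 7)


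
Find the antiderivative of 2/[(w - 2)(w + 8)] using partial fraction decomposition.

Decompose: 2/[(w - 2)(w + 8)] = (1/5)/(w - 2) - (1/5)/(w + 8). Integrate each term: (1/5) ln|(w - 2)| - (1/5) ln|(w + 8)| + C


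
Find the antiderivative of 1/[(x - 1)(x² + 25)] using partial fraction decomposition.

Cover-up at x=1: P = 1/(1²+25) = 1/26. Coeff matching: Q = -1/26, R = -1/26. Decomposition: (1/26)/(x - 1) - ((1/26)x + 1/26)/(x² + 25). Integrate: linear → ln, quadratic → (1/2)ln + arctan: (1/26) ln|(x - 1)| - (1/52) ln(x² + 25) - (1/130) arctan(x/5) + C


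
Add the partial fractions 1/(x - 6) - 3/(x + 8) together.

Common denominator (x - 6)(x + 8). Numerator: 1(x + 8) - 3(x - 6) = (x + 8) - (3x - 18) = -2x + 26
Result: (-2x + 26)/[(x - 6)(x + 8)]


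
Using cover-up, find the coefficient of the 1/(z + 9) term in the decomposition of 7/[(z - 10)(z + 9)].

Cover (z + 9), set z=-9: 7/((z - 10) at z=-9) = 7/(-19) = -7/19


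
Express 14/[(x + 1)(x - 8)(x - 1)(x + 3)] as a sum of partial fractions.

Using Heaviside cover-up: (7/18)/(x + 1) + (2/99)/(x - 8) - (1/4)/(x - 1) - (7/44)/(x + 3)


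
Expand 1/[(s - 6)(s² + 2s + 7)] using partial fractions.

Cover-up at s = 6: α = 1/(6² + 2·6 + 7) = 1/55. Then β = -α = -1/55, γ = -α·(2 + 6) = -8/55
Result: (1/55)/(s - 6) - ((1/55)s + 8/55)/(s² + 2s + 7)


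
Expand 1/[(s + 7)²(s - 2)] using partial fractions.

Cover-up at s=2: γ = 1/(2 + 7)² = 1/81. Cover-up at s=-7: β = 1/(-7 - 2) = -1/9. Comparing s² coeff: α = -γ = -1/81
Result: (-1/81)/(s + 7) - (1/9)/(s + 7)² + (1/81)/(s - 2)


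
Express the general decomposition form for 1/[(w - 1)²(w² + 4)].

Repeated linear + quadratic: P/(w - 1) + Q/(w - 1)² + (Rw + S)/(w² + 4)


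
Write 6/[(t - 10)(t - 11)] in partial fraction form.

6/(t - 10)(t - 11) = A/(t - 10) + B/(t - 11). A = 6/(10 - 11) = -6, B = 6/(11 - 10) = 6
Result: -6/(t - 10) + 6/(t - 11)


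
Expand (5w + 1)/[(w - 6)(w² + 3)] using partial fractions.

At w=6: α = (5·6 + 1)/(6² + 3) = 31/39. β = -α = -31/39, γ = 5 - 6·α = 3/13
Result: (31/39)/(w - 6) - ((31/39)w - 3/13)/(w² + 3)


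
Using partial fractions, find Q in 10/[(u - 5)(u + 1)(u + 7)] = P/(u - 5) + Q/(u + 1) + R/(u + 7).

Cover-up at u = -1: Q = 10/[(-1 - 5)(-1 + 7)] = 10/[(-6)(6)] = -10/36 = -5/18


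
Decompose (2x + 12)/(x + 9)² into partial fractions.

(2x + 12) = P(x + 9) + Q. At x = -9: Q = 2·(-9) + 12 = -6. Coeff of x: P = 2
Result: 2/(x + 9) - 6/(x + 9)²


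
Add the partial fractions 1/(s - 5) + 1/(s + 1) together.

Common denominator (s - 5)(s + 1). Numerator: 1(s + 1) + 1(s - 5) = (s + 1) + (s - 5) = 2s - 4
Result: (2s - 4)/[(s - 5)(s + 1)]


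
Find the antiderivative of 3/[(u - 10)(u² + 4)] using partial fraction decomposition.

Cover-up at u=10: P = 3/(10²+4) = 3/104. Coeff matching: Q = -3/104, R = -15/52. Decomposition: (3/104)/(u - 10) - ((3/104)u + 15/52)/(u² + 4). Integrate: linear → ln, quadratic → (1/2)ln + arctan: (3/104) ln|(u - 10)| - (3/208) ln(u² + 4) - (15/104) arctan(u/2) + C


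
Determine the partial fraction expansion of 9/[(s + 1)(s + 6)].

9/(s + 1)(s + 6) = P/(s + 1) + Q/(s + 6). P = 9/(-1 + 6) = 9/5, Q = 9/(-6 + 1) = -9/5
Result: (9/5)/(s + 1) - (9/5)/(s + 6)


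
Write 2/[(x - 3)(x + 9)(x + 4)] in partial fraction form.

Using cover-up method: α = 1/42, β = 1/30, γ = -2/35
Result: (1/42)/(x - 3) + (1/30)/(x + 9) - (2/35)/(x + 4)


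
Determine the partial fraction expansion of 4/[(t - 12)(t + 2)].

4/(t - 12)(t + 2) = α/(t - 12) + β/(t + 2). α = 4/(12 + 2) = 2/7, β = 4/(-2 - 12) = -2/7
Result: (2/7)/(t - 12) - (2/7)/(t + 2)


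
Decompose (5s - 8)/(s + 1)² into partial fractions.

(5s - 8) = P(s + 1) + Q. At s = -1: Q = 5·(-1) - 8 = -13. Coeff of s: P = 5
Result: 5/(s + 1) - 13/(s + 1)²


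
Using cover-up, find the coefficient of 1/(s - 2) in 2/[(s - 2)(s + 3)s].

Cover (s - 2), set s=2: 2/[(2 + 3)(2 - 0)] = 1/5


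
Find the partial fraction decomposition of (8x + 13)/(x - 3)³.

(8x + 13) = α(x - 3)² + β(x - 3) + γ. At x = 3: γ = 8·3 + 13 = 37. Coefficients: α = 0, β = 8
Result: 8/(x - 3)² + 37/(x - 3)³


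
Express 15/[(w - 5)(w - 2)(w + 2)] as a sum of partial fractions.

Using cover-up method: A = 5/7, B = -5/4, C = 15/28
Result: (5/7)/(w - 5) - (5/4)/(w - 2) + (15/28)/(w + 2)


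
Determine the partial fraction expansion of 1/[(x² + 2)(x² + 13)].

Coefficient matching gives P = R = 0, Q = 1/(13-2) = 1/11, S = -Q = -1/11
Result: (1/11)/(x² + 2) - (1/11)/(x² + 13)


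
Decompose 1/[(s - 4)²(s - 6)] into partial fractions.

Cover-up at s=6: R = 1/(6 - 4)² = 1/4. Cover-up at s=4: Q = 1/(4 - 6) = -1/2. Comparing s² coeff: P = -R = -1/4
Result: (-1/4)/(s - 4) - (1/2)/(s - 4)² + (1/4)/(s - 6)


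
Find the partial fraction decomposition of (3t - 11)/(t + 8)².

(3t - 11) = P(t + 8) + Q. At t = -8: Q = 3·(-8) - 11 = -35. Coeff of t: P = 3
Result: 3/(t + 8) - 35/(t + 8)²


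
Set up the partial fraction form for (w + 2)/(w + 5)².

Repeated linear factor: α/(w + 5) + β/(w + 5)²


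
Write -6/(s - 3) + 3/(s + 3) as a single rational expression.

Common denominator (s - 3)(s + 3). Numerator: -6(s + 3) + 3(s - 3) = (-6s - 18) + (3s - 9) = -3s - 27
Result: (-3s - 27)/[(s - 3)(s + 3)]


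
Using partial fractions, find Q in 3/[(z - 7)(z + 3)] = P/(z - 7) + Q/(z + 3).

Cover-up at z = -3: Q = 3/(-3 - 7) = -3/10


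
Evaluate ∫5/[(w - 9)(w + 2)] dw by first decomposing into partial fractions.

Decompose: 5/[(w - 9)(w + 2)] = (5/11)/(w - 9) - (5/11)/(w + 2). Integrate each term: (5/11) ln|(w - 9)| - (5/11) ln|(w + 2)| + C


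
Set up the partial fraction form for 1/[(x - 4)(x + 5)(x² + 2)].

Two linear + quadratic: α/(x - 4) + β/(x + 5) + (γx + δ)/(x² + 2)


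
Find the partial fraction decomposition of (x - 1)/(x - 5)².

(x - 1) = P(x - 5) + Q. At x = 5: Q = 1·5 - 1 = 4. Coeff of x: P = 1
Result: 1/(x - 5) + 4/(x - 5)²


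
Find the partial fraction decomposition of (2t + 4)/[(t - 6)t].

At t=6: A = (2·6 + 4)/(6 - 0) = 8/3. At t=0: B = (2·0 + 4)/(0 - 6) = -2/3
Result: (8/3)/(t - 6) - (2/3)/t


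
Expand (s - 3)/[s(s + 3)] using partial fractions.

At s=0: α = (1·0 - 3)/(0 + 3) = -1. At s=-3: β = (1·(-3) - 3)/(-3 - 0) = 2
Result: -1/s + 2/(s + 3)


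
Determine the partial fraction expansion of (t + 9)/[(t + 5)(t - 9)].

At t=-5: α = (1·(-5) + 9)/(-5 - 9) = -2/7. At t=9: β = (1·9 + 9)/(9 + 5) = 9/7
Result: (-2/7)/(t + 5) + (9/7)/(t - 9)


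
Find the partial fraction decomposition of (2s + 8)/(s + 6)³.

(2s + 8) = α(s + 6)² + β(s + 6) + γ. At s = -6: γ = 2·(-6) + 8 = -4. Coefficients: α = 0, β = 2
Result: 2/(s + 6)² - 4/(s + 6)³


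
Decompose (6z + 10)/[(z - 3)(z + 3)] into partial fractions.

At z=3: A = (6·3 + 10)/(3 + 3) = 14/3. At z=-3: B = (6·(-3) + 10)/(-3 - 3) = 4/3
Result: (14/3)/(z - 3) + (4/3)/(z + 3)


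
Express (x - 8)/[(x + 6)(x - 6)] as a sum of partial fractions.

At x=-6: α = (1·(-6) - 8)/(-6 - 6) = 7/6. At x=6: β = (1·6 - 8)/(6 + 6) = -1/6
Result: (7/6)/(x + 6) - (1/6)/(x - 6)


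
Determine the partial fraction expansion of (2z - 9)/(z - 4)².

(2z - 9) = P(z - 4) + Q. At z = 4: Q = 2·4 - 9 = -1. Coeff of z: P = 2
Result: 2/(z - 4) - 1/(z - 4)²


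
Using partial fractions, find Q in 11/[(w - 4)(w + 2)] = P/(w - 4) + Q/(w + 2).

Cover-up at w = -2: Q = 11/(-2 - 4) = -11/6


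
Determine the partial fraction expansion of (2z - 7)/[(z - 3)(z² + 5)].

At z=3: A = (2·3 - 7)/(3² + 5) = -1/14. B = -A = 1/14, C = 2 - 3·A = 31/14
Result: (-1/14)/(z - 3) + ((1/14)z + 31/14)/(z² + 5)


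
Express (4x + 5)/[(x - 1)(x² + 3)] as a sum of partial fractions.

At x=1: P = (4·1 + 5)/(1² + 3) = 9/4. Q = -P = -9/4, R = 4 - 1·P = 7/4
Result: (9/4)/(x - 1) - ((9/4)x - 7/4)/(x² + 3)


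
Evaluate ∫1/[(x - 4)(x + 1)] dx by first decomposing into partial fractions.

Decompose: 1/[(x - 4)(x + 1)] = (1/5)/(x - 4) - (1/5)/(x + 1). Integrate each term: (1/5) ln|(x - 4)| - (1/5) ln|(x + 1)| + C


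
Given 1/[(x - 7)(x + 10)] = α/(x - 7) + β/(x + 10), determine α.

Cover-up at x = 7: α = 1/(7 + 10) = 1/17


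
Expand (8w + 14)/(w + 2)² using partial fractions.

(8w + 14) = P(w + 2) + Q. At w = -2: Q = 8·(-2) + 14 = -2. Coeff of w: P = 8
Result: 8/(w + 2) - 2/(w + 2)²


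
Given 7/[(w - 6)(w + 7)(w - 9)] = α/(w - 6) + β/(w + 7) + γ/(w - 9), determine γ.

Cover-up at w = 9: γ = 7/[(9 - 6)(9 + 7)] = 7/[(3)(16)] = 7/48


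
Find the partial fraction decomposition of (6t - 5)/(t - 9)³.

(6t - 5) = P(t - 9)² + Q(t - 9) + R. At t = 9: R = 6·9 - 5 = 49. Coefficients: P = 0, Q = 6
Result: 6/(t - 9)² + 49/(t - 9)³


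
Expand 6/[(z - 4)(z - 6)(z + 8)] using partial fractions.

Using cover-up method: P = -1/4, Q = 3/14, R = 1/28
Result: (-1/4)/(z - 4) + (3/14)/(z - 6) + (1/28)/(z + 8)


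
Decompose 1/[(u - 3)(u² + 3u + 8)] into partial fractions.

Cover-up at u = 3: P = 1/(3² + 3·3 + 8) = 1/26. Then Q = -P = -1/26, R = -P·(3 + 3) = -3/13
Result: (1/26)/(u - 3) - ((1/26)u + 3/13)/(u² + 3u + 8)


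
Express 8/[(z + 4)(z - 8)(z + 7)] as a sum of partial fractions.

Using cover-up method: P = -2/9, Q = 2/45, R = 8/45
Result: (-2/9)/(z + 4) + (2/45)/(z - 8) + (8/45)/(z + 7)


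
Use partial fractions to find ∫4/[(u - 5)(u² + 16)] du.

Cover-up at u=5: α = 4/(5²+16) = 4/41. Coeff matching: β = -4/41, γ = -20/41. Decomposition: (4/41)/(u - 5) - ((4/41)u + 20/41)/(u² + 16). Integrate: linear → ln, quadratic → (1/2)ln + arctan: (4/41) ln|(u - 5)| - (2/41) ln(u² + 16) - (5/41) arctan(u/4) + C


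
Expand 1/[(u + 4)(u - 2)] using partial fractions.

1/(u + 4)(u - 2) = A/(u + 4) + B/(u - 2). A = 1/(-4 - 2) = -1/6, B = 1/(2 + 4) = 1/6
Result: (-1/6)/(u + 4) + (1/6)/(u - 2)


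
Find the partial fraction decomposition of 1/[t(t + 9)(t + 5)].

Using cover-up method: P = 1/45, Q = 1/36, R = -1/20
Result: (1/45)/t + (1/36)/(t + 9) - (1/20)/(t + 5)


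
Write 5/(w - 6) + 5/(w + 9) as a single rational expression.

Common denominator (w - 6)(w + 9). Numerator: 5(w + 9) + 5(w - 6) = (5w + 45) + (5w - 30) = 10w + 15
Result: (10w + 15)/[(w - 6)(w + 9)]


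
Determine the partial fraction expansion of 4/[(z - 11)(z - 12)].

4/(z - 11)(z - 12) = A/(z - 11) + B/(z - 12). A = 4/(11 - 12) = -4, B = 4/(12 - 11) = 4
Result: -4/(z - 11) + 4/(z - 12)


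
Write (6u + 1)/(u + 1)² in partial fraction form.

(6u + 1) = α(u + 1) + β. At u = -1: β = 6·(-1) + 1 = -5. Coeff of u: α = 6
Result: 6/(u + 1) - 5/(u + 1)²


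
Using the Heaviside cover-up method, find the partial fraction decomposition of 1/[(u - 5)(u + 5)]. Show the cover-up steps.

Cover (u - 5): set u=5, get A = 1/(5 + 5) = 1/10. Cover (u + 5): set u=-5, get B = 1/(-5 - 5) = -1/10.
Result: (1/10)/(u - 5) - (1/10)/(u + 5)


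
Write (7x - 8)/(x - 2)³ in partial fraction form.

(7x - 8) = α(x - 2)² + β(x - 2) + γ. At x = 2: γ = 7·2 - 8 = 6. Coefficients: α = 0, β = 7
Result: 7/(x - 2)² + 6/(x - 2)³


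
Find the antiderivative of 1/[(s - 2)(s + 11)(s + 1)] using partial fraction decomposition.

Cover-up: A = 1/39, B = 1/130, C = -1/30. Decomposition: (1/39)/(s - 2) + (1/130)/(s + 11) - (1/30)/(s + 1). Integrate each term: (1/39) ln|(s - 2)| + (1/130) ln|(s + 11)| - (1/30) ln|(s + 1)| + C


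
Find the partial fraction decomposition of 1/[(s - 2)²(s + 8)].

Cover-up at s=-8: γ = 1/(-8 - 2)² = 1/100. Cover-up at s=2: β = 1/(2 + 8) = 1/10. Comparing s² coeff: α = -γ = -1/100
Result: (-1/100)/(s - 2) + (1/10)/(s - 2)² + (1/100)/(s + 8)


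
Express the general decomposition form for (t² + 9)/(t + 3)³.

Repeated linear factor (power 3): α/(t + 3) + β/(t + 3)² + γ/(t + 3)³


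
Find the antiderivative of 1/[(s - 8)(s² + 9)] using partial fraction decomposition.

Cover-up at s=8: α = 1/(8²+9) = 1/73. Coeff matching: β = -1/73, γ = -8/73. Decomposition: (1/73)/(s - 8) - ((1/73)s + 8/73)/(s² + 9). Integrate: linear → ln, quadratic → (1/2)ln + arctan: (1/73) ln|(s - 8)| - (1/146) ln(s² + 9) - (8/219) arctan(s/3) + C


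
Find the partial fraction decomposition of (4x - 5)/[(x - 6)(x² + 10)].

At x=6: P = (4·6 - 5)/(6² + 10) = 19/46. Q = -P = -19/46, R = 4 - 6·P = 35/23
Result: (19/46)/(x - 6) - ((19/46)x - 35/23)/(x² + 10)


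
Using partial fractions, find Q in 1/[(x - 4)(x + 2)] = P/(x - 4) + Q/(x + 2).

Cover-up at x = -2: Q = 1/(-2 - 4) = -1/6


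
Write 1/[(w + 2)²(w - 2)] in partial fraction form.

Cover-up at w=2: γ = 1/(2 + 2)² = 1/16. Cover-up at w=-2: β = 1/(-2 - 2) = -1/4. Comparing w² coeff: α = -γ = -1/16
Result: (-1/16)/(w + 2) - (1/4)/(w + 2)² + (1/16)/(w - 2)


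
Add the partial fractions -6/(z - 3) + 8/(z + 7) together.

Common denominator (z - 3)(z + 7). Numerator: -6(z + 7) + 8(z - 3) = (-6z - 42) + (8z - 24) = 2z - 66
Result: (2z - 66)/[(z - 3)(z + 7)]


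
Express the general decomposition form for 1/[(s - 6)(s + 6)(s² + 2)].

Two linear + quadratic: α/(s - 6) + β/(s + 6) + (γs + δ)/(s² + 2)


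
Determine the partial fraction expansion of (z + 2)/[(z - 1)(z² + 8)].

At z=1: A = (1·1 + 2)/(1² + 8) = 1/3. B = -A = -1/3, C = 1 - 1·A = 2/3
Result: (1/3)/(z - 1) - ((1/3)z - 2/3)/(z² + 8)


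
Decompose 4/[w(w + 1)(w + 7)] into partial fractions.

Using cover-up method: A = 4/7, B = -2/3, C = 2/21
Result: (4/7)/w - (2/3)/(w + 1) + (2/21)/(w + 7)


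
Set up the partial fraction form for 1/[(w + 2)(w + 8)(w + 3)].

Three distinct linear factors: P/(w + 2) + Q/(w + 8) + R/(w + 3)


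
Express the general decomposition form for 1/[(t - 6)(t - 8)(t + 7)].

Three distinct linear factors: P/(t - 6) + Q/(t - 8) + R/(t + 7)


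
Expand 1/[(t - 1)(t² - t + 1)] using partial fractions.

Cover-up at t = 1: A = 1/(1² - 1·1 + 1) = 1. Then B = -A = -1, C = -A·(-1 + 1) = 0
Result: 1/(t - 1) - (t)/(t² - t + 1)


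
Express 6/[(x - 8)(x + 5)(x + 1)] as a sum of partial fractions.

Using cover-up method: P = 2/39, Q = 3/26, R = -1/6
Result: (2/39)/(x - 8) + (3/26)/(x + 5) - (1/6)/(x + 1)


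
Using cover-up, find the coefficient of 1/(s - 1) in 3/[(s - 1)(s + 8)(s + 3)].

Cover (s - 1), set s=1: 3/[(1 + 8)(1 + 3)] = 1/12


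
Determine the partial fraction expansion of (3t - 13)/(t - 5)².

(3t - 13) = α(t - 5) + β. At t = 5: β = 3·5 - 13 = 2. Coeff of t: α = 3
Result: 3/(t - 5) + 2/(t - 5)²


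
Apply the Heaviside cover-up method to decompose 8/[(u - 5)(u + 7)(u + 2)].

Cover (u - 5), u=5: A = 8/[(5 + 7)(5 + 2)] = 2/21. Cover (u + 7), u=-7: B = 8/[(-7 - 5)(-7 + 2)] = 2/15. Cover (u + 2), u=-2: C = 8/[(-2 - 5)(-2 + 7)] = -8/35.
Result: (2/21)/(u - 5) + (2/15)/(u + 7) - (8/35)/(u + 2)


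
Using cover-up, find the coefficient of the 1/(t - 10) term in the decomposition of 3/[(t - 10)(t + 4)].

Cover (t - 10), set t=10: 3/((t + 4) at t=10) = 3/(14) = 3/14


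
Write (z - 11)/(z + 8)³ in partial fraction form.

(z - 11) = A(z + 8)² + B(z + 8) + C. At z = -8: C = 1·(-8) - 11 = -19. Coefficients: A = 0, B = 1
Result: 1/(z + 8)² - 19/(z + 8)³


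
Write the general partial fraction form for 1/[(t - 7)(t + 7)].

Distinct linear factors: P/(t - 7) + Q/(t + 7)


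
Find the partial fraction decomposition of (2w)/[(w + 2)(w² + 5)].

At w=-2: P = (2·(-2) + 0)/((-2)² + 5) = -4/9. Q = -P = 4/9, R = 2 - (-2)·P = 10/9
Result: (-4/9)/(w + 2) + ((4/9)w + 10/9)/(w² + 5)


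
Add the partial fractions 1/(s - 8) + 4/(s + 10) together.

Common denominator (s - 8)(s + 10). Numerator: 1(s + 10) + 4(s - 8) = (s + 10) + (4s - 32) = 5s - 22
Result: (5s - 22)/[(s - 8)(s + 10)]


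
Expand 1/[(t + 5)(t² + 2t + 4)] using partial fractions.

Cover-up at t = -5: α = 1/((-5)² + 2·(-5) + 4) = 1/19. Then β = -α = -1/19, γ = -α·(2 - 5) = 3/19
Result: (1/19)/(t + 5) - ((1/19)t - 3/19)/(t² + 2t + 4)


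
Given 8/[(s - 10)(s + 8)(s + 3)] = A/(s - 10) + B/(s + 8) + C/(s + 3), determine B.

Cover-up at s = -8: B = 8/[(-8 - 10)(-8 + 3)] = 8/[(-18)(-5)] = 8/90 = 4/45


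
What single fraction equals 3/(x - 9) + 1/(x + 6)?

Common denominator (x - 9)(x + 6). Numerator: 3(x + 6) + 1(x - 9) = (3x + 18) + (x - 9) = 4x + 9
Result: (4x + 9)/[(x - 9)(x + 6)]


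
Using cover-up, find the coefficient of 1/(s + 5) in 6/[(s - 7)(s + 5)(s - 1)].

Cover (s + 5), set s=-5: 6/[(-5 - 7)(-5 - 1)] = 1/12


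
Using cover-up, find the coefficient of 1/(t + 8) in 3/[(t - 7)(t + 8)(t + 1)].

Cover (t + 8), set t=-8: 3/[(-8 - 7)(-8 + 1)] = 1/35


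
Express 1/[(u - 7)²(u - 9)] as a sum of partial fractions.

Cover-up at u=9: γ = 1/(9 - 7)² = 1/4. Cover-up at u=7: β = 1/(7 - 9) = -1/2. Comparing u² coeff: α = -γ = -1/4
Result: (-1/4)/(u - 7) - (1/2)/(u - 7)² + (1/4)/(u - 9)


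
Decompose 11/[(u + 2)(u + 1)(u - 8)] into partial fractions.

Using cover-up method: α = 11/10, β = -11/9, γ = 11/90
Result: (11/10)/(u + 2) - (11/9)/(u + 1) + (11/90)/(u - 8)


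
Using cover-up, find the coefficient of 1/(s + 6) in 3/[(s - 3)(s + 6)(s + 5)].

Cover (s + 6), set s=-6: 3/[(-6 - 3)(-6 + 5)] = 1/3


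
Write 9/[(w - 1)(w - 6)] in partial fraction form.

9/(w - 1)(w - 6) = A/(w - 1) + B/(w - 6). A = 9/(1 - 6) = -9/5, B = 9/(6 - 1) = 9/5
Result: (-9/5)/(w - 1) + (9/5)/(w - 6)


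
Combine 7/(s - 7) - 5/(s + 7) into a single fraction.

Common denominator (s - 7)(s + 7). Numerator: 7(s + 7) - 5(s - 7) = (7s + 49) - (5s - 35) = 2s + 84
Result: (2s + 84)/[(s - 7)(s + 7)]


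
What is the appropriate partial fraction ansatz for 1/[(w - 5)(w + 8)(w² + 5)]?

Two linear + quadratic: P/(w - 5) + Q/(w + 8) + (Rw + S)/(w² + 5)


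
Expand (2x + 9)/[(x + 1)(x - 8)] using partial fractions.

At x=-1: P = (2·(-1) + 9)/(-1 - 8) = -7/9. At x=8: Q = (2·8 + 9)/(8 + 1) = 25/9
Result: (-7/9)/(x + 1) + (25/9)/(x - 8)


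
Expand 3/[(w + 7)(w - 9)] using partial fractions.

3/(w + 7)(w - 9) = P/(w + 7) + Q/(w - 9). P = 3/(-7 - 9) = -3/16, Q = 3/(9 + 7) = 3/16
Result: (-3/16)/(w + 7) + (3/16)/(w - 9)


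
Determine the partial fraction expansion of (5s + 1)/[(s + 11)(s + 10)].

At s=-11: A = (5·(-11) + 1)/(-11 + 10) = 54. At s=-10: B = (5·(-10) + 1)/(-10 + 11) = -49
Result: 54/(s + 11) - 49/(s + 10)


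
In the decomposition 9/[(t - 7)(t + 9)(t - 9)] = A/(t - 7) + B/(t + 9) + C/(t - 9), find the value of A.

Cover-up at t = 7: A = 9/[(7 + 9)(7 - 9)] = 9/[(16)(-2)] = -9/32


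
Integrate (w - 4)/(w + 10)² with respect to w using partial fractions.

Decompose: α = 1, β = 1·(-10) - 4 = -14, so (w - 4)/(w + 10)² = 1/(w + 10) - 14/(w + 10)². Integrate: ∫ α/(w + 10) dw = ln|(w + 10)|; ∫ β/(w + 10)² dw = 14/(w + 10). Sum: ln|(w + 10)| + 14/(w + 10) + C


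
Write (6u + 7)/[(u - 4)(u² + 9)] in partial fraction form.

At u=4: P = (6·4 + 7)/(4² + 9) = 31/25. Q = -P = -31/25, R = 6 - 4·P = 26/25
Result: (31/25)/(u - 4) - ((31/25)u - 26/25)/(u² + 9)


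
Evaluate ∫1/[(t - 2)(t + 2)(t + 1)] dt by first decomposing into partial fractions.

Cover-up: α = 1/12, β = 1/4, γ = -1/3. Decomposition: (1/12)/(t - 2) + (1/4)/(t + 2) - (1/3)/(t + 1). Integrate each term: (1/12) ln|(t - 2)| + (1/4) ln|(t + 2)| - (1/3) ln|(t + 1)| + C


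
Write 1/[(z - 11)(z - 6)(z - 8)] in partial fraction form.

Using cover-up method: α = 1/15, β = 1/10, γ = -1/6
Result: (1/15)/(z - 11) + (1/10)/(z - 6) - (1/6)/(z - 8)


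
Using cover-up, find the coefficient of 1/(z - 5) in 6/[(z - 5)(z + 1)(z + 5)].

Cover (z - 5), set z=5: 6/[(5 + 1)(5 + 5)] = 1/10


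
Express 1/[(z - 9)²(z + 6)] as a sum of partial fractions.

Cover-up at z=-6: γ = 1/(-6 - 9)² = 1/225. Cover-up at z=9: β = 1/(9 + 6) = 1/15. Comparing z² coeff: α = -γ = -1/225
Result: (-1/225)/(z - 9) + (1/15)/(z - 9)² + (1/225)/(z + 6)


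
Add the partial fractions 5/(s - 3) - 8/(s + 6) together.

Common denominator (s - 3)(s + 6). Numerator: 5(s + 6) - 8(s - 3) = (5s + 30) - (8s - 24) = -3s + 54
Result: (-3s + 54)/[(s - 3)(s + 6)]


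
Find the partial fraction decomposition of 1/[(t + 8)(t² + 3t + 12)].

Cover-up at t = -8: α = 1/((-8)² + 3·(-8) + 12) = 1/52. Then β = -α = -1/52, γ = -α·(3 - 8) = 5/52
Result: (1/52)/(t + 8) - ((1/52)t - 5/52)/(t² + 3t + 12)


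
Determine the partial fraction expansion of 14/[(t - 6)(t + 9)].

14/(t - 6)(t + 9) = α/(t - 6) + β/(t + 9). α = 14/(6 + 9) = 14/15, β = 14/(-9 - 6) = -14/15
Result: (14/15)/(t - 6) - (14/15)/(t + 9)


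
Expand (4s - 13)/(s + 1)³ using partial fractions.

(4s - 13) = α(s + 1)² + β(s + 1) + γ. At s = -1: γ = 4·(-1) - 13 = -17. Coefficients: α = 0, β = 4
Result: 4/(s + 1)² - 17/(s + 1)³


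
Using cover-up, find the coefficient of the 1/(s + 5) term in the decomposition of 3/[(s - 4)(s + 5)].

Cover (s + 5), set s=-5: 3/((s - 4) at s=-5) = 3/(-9) = -1/3


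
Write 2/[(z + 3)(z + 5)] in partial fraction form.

2/(z + 3)(z + 5) = α/(z + 3) + β/(z + 5). α = 2/(-3 + 5) = 1, β = 2/(-5 + 3) = -1
Result: 1/(z + 3) - 1/(z + 5)


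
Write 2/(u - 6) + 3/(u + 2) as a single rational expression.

Common denominator (u - 6)(u + 2). Numerator: 2(u + 2) + 3(u - 6) = (2u + 4) + (3u - 18) = 5u - 14
Result: (5u - 14)/[(u - 6)(u + 2)]


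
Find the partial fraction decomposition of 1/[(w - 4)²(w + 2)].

Cover-up at w=-2: γ = 1/(-2 - 4)² = 1/36. Cover-up at w=4: β = 1/(4 + 2) = 1/6. Comparing w² coeff: α = -γ = -1/36
Result: (-1/36)/(w - 4) + (1/6)/(w - 4)² + (1/36)/(w + 2)


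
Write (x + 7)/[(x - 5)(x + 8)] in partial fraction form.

At x=5: A = (1·5 + 7)/(5 + 8) = 12/13. At x=-8: B = (1·(-8) + 7)/(-8 - 5) = 1/13
Result: (12/13)/(x - 5) + (1/13)/(x + 8)


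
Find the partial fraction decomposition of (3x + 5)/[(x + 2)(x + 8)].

At x=-2: α = (3·(-2) + 5)/(-2 + 8) = -1/6. At x=-8: β = (3·(-8) + 5)/(-8 + 2) = 19/6
Result: (-1/6)/(x + 2) + (19/6)/(x + 8)


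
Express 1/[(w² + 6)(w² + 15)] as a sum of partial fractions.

Coefficient matching gives A = C = 0, B = 1/(15-6) = 1/9, D = -B = -1/9
Result: (1/9)/(w² + 6) - (1/9)/(w² + 15)


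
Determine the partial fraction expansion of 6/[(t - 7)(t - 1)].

6/(t - 7)(t - 1) = P/(t - 7) + Q/(t - 1). P = 6/(7 - 1) = 1, Q = 6/(1 - 7) = -1
Result: 1/(t - 7) - 1/(t - 1)


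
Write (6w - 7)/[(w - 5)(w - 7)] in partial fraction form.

At w=5: A = (6·5 - 7)/(5 - 7) = -23/2. At w=7: B = (6·7 - 7)/(7 - 5) = 35/2
Result: (-23/2)/(w - 5) + (35/2)/(w - 7)


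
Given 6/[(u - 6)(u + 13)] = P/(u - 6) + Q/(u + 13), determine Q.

Cover-up at u = -13: Q = 6/(-13 - 6) = -6/19


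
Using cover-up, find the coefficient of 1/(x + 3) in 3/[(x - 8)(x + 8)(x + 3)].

Cover (x + 3), set x=-3: 3/[(-3 - 8)(-3 + 8)] = -3/55


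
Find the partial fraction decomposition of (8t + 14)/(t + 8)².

(8t + 14) = P(t + 8) + Q. At t = -8: Q = 8·(-8) + 14 = -50. Coeff of t: P = 8
Result: 8/(t + 8) - 50/(t + 8)²


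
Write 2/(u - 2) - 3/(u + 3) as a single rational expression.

Common denominator (u - 2)(u + 3). Numerator: 2(u + 3) - 3(u - 2) = (2u + 6) - (3u - 6) = -u + 12
Result: (-u + 12)/[(u - 2)(u + 3)]


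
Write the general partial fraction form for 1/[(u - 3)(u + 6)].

Distinct linear factors: P/(u - 3) + Q/(u + 6)


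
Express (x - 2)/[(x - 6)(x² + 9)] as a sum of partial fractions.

At x=6: P = (1·6 - 2)/(6² + 9) = 4/45. Q = -P = -4/45, R = 1 - 6·P = 7/15
Result: (4/45)/(x - 6) - ((4/45)x - 7/15)/(x² + 9)


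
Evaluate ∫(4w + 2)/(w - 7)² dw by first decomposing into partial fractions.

Decompose: P = 4, Q = 4·7 + 2 = 30, so (4w + 2)/(w - 7)² = 4/(w - 7) + 30/(w - 7)². Integrate: ∫ P/(w - 7) dw = 4 ln|(w - 7)|; ∫ Q/(w - 7)² dw = -30/(w - 7). Sum: 4 ln|(w - 7)| - 30/(w - 7) + C


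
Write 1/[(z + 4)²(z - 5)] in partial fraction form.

Cover-up at z=5: γ = 1/(5 + 4)² = 1/81. Cover-up at z=-4: β = 1/(-4 - 5) = -1/9. Comparing z² coeff: α = -γ = -1/81
Result: (-1/81)/(z + 4) - (1/9)/(z + 4)² + (1/81)/(z - 5)


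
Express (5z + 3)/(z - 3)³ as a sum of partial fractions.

(5z + 3) = P(z - 3)² + Q(z - 3) + R. At z = 3: R = 5·3 + 3 = 18. Coefficients: P = 0, Q = 5
Result: 5/(z - 3)² + 18/(z - 3)³


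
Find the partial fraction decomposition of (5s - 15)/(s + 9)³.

(5s - 15) = A(s + 9)² + B(s + 9) + C. At s = -9: C = 5·(-9) - 15 = -60. Coefficients: A = 0, B = 5
Result: 5/(s + 9)² - 60/(s + 9)³


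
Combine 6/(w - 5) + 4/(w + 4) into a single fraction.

Common denominator (w - 5)(w + 4). Numerator: 6(w + 4) + 4(w - 5) = (6w + 24) + (4w - 20) = 10w + 4
Result: (10w + 4)/[(w - 5)(w + 4)]


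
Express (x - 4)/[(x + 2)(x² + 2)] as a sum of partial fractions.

At x=-2: P = (1·(-2) - 4)/((-2)² + 2) = -1. Q = -P = 1, R = 1 - (-2)·P = -1
Result: -1/(x + 2) + (x - 1)/(x² + 2)


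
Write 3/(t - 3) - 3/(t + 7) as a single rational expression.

Common denominator (t - 3)(t + 7). Numerator: 3(t + 7) - 3(t - 3) = (3t + 21) - (3t - 9) = 30
Result: (30)/[(t - 3)(t + 7)]


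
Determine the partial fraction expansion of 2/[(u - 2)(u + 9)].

2/(u - 2)(u + 9) = A/(u - 2) + B/(u + 9). A = 2/(2 + 9) = 2/11, B = 2/(-9 - 2) = -2/11
Result: (2/11)/(u - 2) - (2/11)/(u + 9)


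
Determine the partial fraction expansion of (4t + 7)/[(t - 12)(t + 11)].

At t=12: α = (4·12 + 7)/(12 + 11) = 55/23. At t=-11: β = (4·(-11) + 7)/(-11 - 12) = 37/23
Result: (55/23)/(t - 12) + (37/23)/(t + 11)


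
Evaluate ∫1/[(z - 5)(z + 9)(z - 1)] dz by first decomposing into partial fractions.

Cover-up: A = 1/56, B = 1/140, C = -1/40. Decomposition: (1/56)/(z - 5) + (1/140)/(z + 9) - (1/40)/(z - 1). Integrate each term: (1/56) ln|(z - 5)| + (1/140) ln|(z + 9)| - (1/40) ln|(z - 1)| + C


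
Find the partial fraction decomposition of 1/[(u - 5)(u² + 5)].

Cover-up at u = 5: A = 1/(5² + 5) = 1/30. Then B = -A = -1/30, C = -A·(0 + 5) = -1/6
Result: (1/30)/(u - 5) - ((1/30)u + 1/6)/(u² + 5)


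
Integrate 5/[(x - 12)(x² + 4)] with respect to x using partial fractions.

Cover-up at x=12: P = 5/(12²+4) = 5/148. Coeff matching: Q = -5/148, R = -15/37. Decomposition: (5/148)/(x - 12) - ((5/148)x + 15/37)/(x² + 4). Integrate: linear → ln, quadratic → (1/2)ln + arctan: (5/148) ln|(x - 12)| - (5/296) ln(x² + 4) - (15/74) arctan(x/2) + C


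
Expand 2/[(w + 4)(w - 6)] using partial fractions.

2/(w + 4)(w - 6) = α/(w + 4) + β/(w - 6). α = 2/(-4 - 6) = -1/5, β = 2/(6 + 4) = 1/5
Result: (-1/5)/(w + 4) + (1/5)/(w - 6)


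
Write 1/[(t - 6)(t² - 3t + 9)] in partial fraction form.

Cover-up at t = 6: A = 1/(6² - 3·6 + 9) = 1/27. Then B = -A = -1/27, C = -A·(-3 + 6) = -1/9
Result: (1/27)/(t - 6) - ((1/27)t + 1/9)/(t² - 3t + 9)


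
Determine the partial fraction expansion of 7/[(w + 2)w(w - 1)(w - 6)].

Using Heaviside cover-up: (-7/48)/(w + 2) + (7/12)/w - (7/15)/(w - 1) + (7/240)/(w - 6)


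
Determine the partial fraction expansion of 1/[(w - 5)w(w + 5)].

Using cover-up method: α = 1/50, β = -1/25, γ = 1/50
Result: (1/50)/(w - 5) - (1/25)/w + (1/50)/(w + 5)


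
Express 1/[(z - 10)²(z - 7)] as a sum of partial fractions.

Cover-up at z=7: R = 1/(7 - 10)² = 1/9. Cover-up at z=10: Q = 1/(10 - 7) = 1/3. Comparing z² coeff: P = -R = -1/9
Result: (-1/9)/(z - 10) + (1/3)/(z - 10)² + (1/9)/(z - 7)


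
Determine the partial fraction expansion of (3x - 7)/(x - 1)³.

(3x - 7) = α(x - 1)² + β(x - 1) + γ. At x = 1: γ = 3·1 - 7 = -4. Coefficients: α = 0, β = 3
Result: 3/(x - 1)² - 4/(x - 1)³


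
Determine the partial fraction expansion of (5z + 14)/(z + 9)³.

(5z + 14) = α(z + 9)² + β(z + 9) + γ. At z = -9: γ = 5·(-9) + 14 = -31. Coefficients: α = 0, β = 5
Result: 5/(z + 9)² - 31/(z + 9)³


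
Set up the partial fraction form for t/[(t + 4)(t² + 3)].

Linear + irreducible quadratic: A/(t + 4) + (Bt + C)/(t² + 3)


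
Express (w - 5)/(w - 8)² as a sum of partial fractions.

(w - 5) = α(w - 8) + β. At w = 8: β = 1·8 - 5 = 3. Coeff of w: α = 1
Result: 1/(w - 8) + 3/(w - 8)²


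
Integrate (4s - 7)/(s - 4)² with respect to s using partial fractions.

Decompose: A = 4, B = 4·4 - 7 = 9, so (4s - 7)/(s - 4)² = 4/(s - 4) + 9/(s - 4)². Integrate: ∫ A/(s - 4) ds = 4 ln|(s - 4)|; ∫ B/(s - 4)² ds = -9/(s - 4). Sum: 4 ln|(s - 4)| - 9/(s - 4) + C


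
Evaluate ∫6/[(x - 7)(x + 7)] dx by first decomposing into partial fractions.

Decompose: 6/[(x - 7)(x + 7)] = (3/7)/(x - 7) - (3/7)/(x + 7). Integrate each term: (3/7) ln|(x - 7)| - (3/7) ln|(x + 7)| + C


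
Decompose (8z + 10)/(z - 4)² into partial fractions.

(8z + 10) = P(z - 4) + Q. At z = 4: Q = 8·4 + 10 = 42. Coeff of z: P = 8
Result: 8/(z - 4) + 42/(z - 4)²


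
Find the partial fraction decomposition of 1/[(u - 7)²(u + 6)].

Cover-up at u=-6: R = 1/(-6 - 7)² = 1/169. Cover-up at u=7: Q = 1/(7 + 6) = 1/13. Comparing u² coeff: P = -R = -1/169
Result: (-1/169)/(u - 7) + (1/13)/(u - 7)² + (1/169)/(u + 6)


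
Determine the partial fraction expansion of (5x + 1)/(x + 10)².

(5x + 1) = A(x + 10) + B. At x = -10: B = 5·(-10) + 1 = -49. Coeff of x: A = 5
Result: 5/(x + 10) - 49/(x + 10)²


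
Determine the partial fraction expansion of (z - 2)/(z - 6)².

(z - 2) = A(z - 6) + B. At z = 6: B = 1·6 - 2 = 4. Coeff of z: A = 1
Result: 1/(z - 6) + 4/(z - 6)²


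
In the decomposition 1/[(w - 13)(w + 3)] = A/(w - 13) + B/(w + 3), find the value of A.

Cover-up at w = 13: A = 1/(13 + 3) = 1/16


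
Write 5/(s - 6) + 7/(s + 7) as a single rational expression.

Common denominator (s - 6)(s + 7). Numerator: 5(s + 7) + 7(s - 6) = (5s + 35) + (7s - 42) = 12s - 7
Result: (12s - 7)/[(s - 6)(s + 7)]


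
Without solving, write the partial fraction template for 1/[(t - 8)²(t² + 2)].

Repeated linear + quadratic: A/(t - 8) + B/(t - 8)² + (Ct + D)/(t² + 2)


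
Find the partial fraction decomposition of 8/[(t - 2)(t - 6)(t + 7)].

Using cover-up method: α = -2/9, β = 2/13, γ = 8/117
Result: (-2/9)/(t - 2) + (2/13)/(t - 6) + (8/117)/(t + 7)


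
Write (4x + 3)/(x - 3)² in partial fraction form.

(4x + 3) = P(x - 3) + Q. At x = 3: Q = 4·3 + 3 = 15. Coeff of x: P = 4
Result: 4/(x - 3) + 15/(x - 3)²


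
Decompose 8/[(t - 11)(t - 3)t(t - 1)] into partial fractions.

Using Heaviside cover-up: (1/110)/(t - 11) - (1/6)/(t - 3) - (8/33)/t + (2/5)/(t - 1)


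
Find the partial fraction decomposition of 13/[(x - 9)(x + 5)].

13/(x - 9)(x + 5) = α/(x - 9) + β/(x + 5). α = 13/(9 + 5) = 13/14, β = 13/(-5 - 9) = -13/14
Result: (13/14)/(x - 9) - (13/14)/(x + 5)


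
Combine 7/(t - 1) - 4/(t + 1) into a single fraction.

Common denominator (t - 1)(t + 1). Numerator: 7(t + 1) - 4(t - 1) = (7t + 7) - (4t - 4) = 3t + 11
Result: (3t + 11)/[(t - 1)(t + 1)]


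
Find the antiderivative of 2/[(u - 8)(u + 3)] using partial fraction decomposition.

Decompose: 2/[(u - 8)(u + 3)] = (2/11)/(u - 8) - (2/11)/(u + 3). Integrate each term: (2/11) ln|(u - 8)| - (2/11) ln|(u + 3)| + C


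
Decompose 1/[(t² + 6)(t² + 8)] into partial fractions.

Coefficient matching gives P = R = 0, Q = 1/(8-6) = 1/2, S = -Q = -1/2
Result: (1/2)/(t² + 6) - (1/2)/(t² + 8)


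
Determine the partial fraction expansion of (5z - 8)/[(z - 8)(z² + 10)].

At z=8: P = (5·8 - 8)/(8² + 10) = 16/37. Q = -P = -16/37, R = 5 - 8·P = 57/37
Result: (16/37)/(z - 8) - ((16/37)z - 57/37)/(z² + 10)


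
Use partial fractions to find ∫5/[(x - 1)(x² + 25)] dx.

Cover-up at x=1: P = 5/(1²+25) = 5/26. Coeff matching: Q = -5/26, R = -5/26. Decomposition: (5/26)/(x - 1) - ((5/26)x + 5/26)/(x² + 25). Integrate: linear → ln, quadratic → (1/2)ln + arctan: (5/26) ln|(x - 1)| - (5/52) ln(x² + 25) - (1/26) arctan(x/5) + C


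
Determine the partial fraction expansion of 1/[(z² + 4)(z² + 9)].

Coefficient matching gives α = γ = 0, β = 1/(9-4) = 1/5, δ = -β = -1/5
Result: (1/5)/(z² + 4) - (1/5)/(z² + 9)


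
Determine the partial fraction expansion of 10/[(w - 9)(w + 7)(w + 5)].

Using cover-up method: α = 5/112, β = 5/16, γ = -5/14
Result: (5/112)/(w - 9) + (5/16)/(w + 7) - (5/14)/(w + 5)


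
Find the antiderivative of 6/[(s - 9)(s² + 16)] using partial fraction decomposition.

Cover-up at s=9: A = 6/(9²+16) = 6/97. Coeff matching: B = -6/97, C = -54/97. Decomposition: (6/97)/(s - 9) - ((6/97)s + 54/97)/(s² + 16). Integrate: linear → ln, quadratic → (1/2)ln + arctan: (6/97) ln|(s - 9)| - (3/97) ln(s² + 16) - (27/194) arctan(s/4) + C


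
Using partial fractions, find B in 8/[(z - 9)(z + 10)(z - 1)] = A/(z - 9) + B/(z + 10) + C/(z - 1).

Cover-up at z = -10: B = 8/[(-10 - 9)(-10 - 1)] = 8/[(-19)(-11)] = 8/209


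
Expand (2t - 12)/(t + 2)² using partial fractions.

(2t - 12) = α(t + 2) + β. At t = -2: β = 2·(-2) - 12 = -16. Coeff of t: α = 2
Result: 2/(t + 2) - 16/(t + 2)²


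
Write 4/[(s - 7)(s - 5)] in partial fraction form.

4/(s - 7)(s - 5) = A/(s - 7) + B/(s - 5). A = 4/(7 - 5) = 2, B = 4/(5 - 7) = -2
Result: 2/(s - 7) - 2/(s - 5)


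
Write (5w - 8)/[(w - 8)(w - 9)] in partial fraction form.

At w=8: α = (5·8 - 8)/(8 - 9) = -32. At w=9: β = (5·9 - 8)/(9 - 8) = 37
Result: -32/(w - 8) + 37/(w - 9)


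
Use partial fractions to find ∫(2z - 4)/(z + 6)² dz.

Decompose: A = 2, B = 2·(-6) - 4 = -16, so (2z - 4)/(z + 6)² = 2/(z + 6) - 16/(z + 6)². Integrate: ∫ A/(z + 6) dz = 2 ln|(z + 6)|; ∫ B/(z + 6)² dz = 16/(z + 6). Sum: 2 ln|(z + 6)| + 16/(z + 6) + C


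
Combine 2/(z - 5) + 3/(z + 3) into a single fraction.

Common denominator (z - 5)(z + 3). Numerator: 2(z + 3) + 3(z - 5) = (2z + 6) + (3z - 15) = 5z - 9
Result: (5z - 9)/[(z - 5)(z + 3)]


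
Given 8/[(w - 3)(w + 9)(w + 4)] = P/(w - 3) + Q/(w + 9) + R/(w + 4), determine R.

Cover-up at w = -4: R = 8/[(-4 - 3)(-4 + 9)] = 8/[(-7)(5)] = -8/35


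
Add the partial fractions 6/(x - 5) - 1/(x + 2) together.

Common denominator (x - 5)(x + 2). Numerator: 6(x + 2) - 1(x - 5) = (6x + 12) - (x - 5) = 5x + 17
Result: (5x + 17)/[(x - 5)(x + 2)]


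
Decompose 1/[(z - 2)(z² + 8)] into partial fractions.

Cover-up at z = 2: α = 1/(2² + 8) = 1/12. Then β = -α = -1/12, γ = -α·(0 + 2) = -1/6
Result: (1/12)/(z - 2) - ((1/12)z + 1/6)/(z² + 8)


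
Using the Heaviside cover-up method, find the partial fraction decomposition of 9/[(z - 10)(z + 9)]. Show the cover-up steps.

Cover (z - 10): set z=10, get P = 9/(10 + 9) = 9/19. Cover (z + 9): set z=-9, get Q = 9/(-9 - 10) = -9/19.
Result: (9/19)/(z - 10) - (9/19)/(z + 9)


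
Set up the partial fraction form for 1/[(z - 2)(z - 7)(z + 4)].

Three distinct linear factors: α/(z - 2) + β/(z - 7) + γ/(z + 4)


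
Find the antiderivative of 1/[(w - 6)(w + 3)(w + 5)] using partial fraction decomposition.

Cover-up: α = 1/99, β = -1/18, γ = 1/22. Decomposition: (1/99)/(w - 6) - (1/18)/(w + 3) + (1/22)/(w + 5). Integrate each term: (1/99) ln|(w - 6)| - (1/18) ln|(w + 3)| + (1/22) ln|(w + 5)| + C


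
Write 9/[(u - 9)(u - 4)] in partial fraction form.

9/(u - 9)(u - 4) = P/(u - 9) + Q/(u - 4). P = 9/(9 - 4) = 9/5, Q = 9/(4 - 9) = -9/5
Result: (9/5)/(u - 9) - (9/5)/(u - 4)


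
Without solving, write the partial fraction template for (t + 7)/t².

Repeated linear factor: α/t + β/t²


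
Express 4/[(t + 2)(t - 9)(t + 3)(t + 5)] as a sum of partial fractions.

Using Heaviside cover-up: (-4/33)/(t + 2) + (1/462)/(t - 9) + (1/6)/(t + 3) - (1/21)/(t + 5)


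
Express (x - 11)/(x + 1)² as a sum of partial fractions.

(x - 11) = P(x + 1) + Q. At x = -1: Q = 1·(-1) - 11 = -12. Coeff of x: P = 1
Result: 1/(x + 1) - 12/(x + 1)²


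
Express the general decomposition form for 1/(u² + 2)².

Repeated quadratic factor: (Au + B)/(u² + 2) + (Cu + D)/(u² + 2)²


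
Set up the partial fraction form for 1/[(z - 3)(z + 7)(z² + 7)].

Two linear + quadratic: α/(z - 3) + β/(z + 7) + (γz + δ)/(z² + 7)


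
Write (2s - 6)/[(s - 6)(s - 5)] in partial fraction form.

At s=6: A = (2·6 - 6)/(6 - 5) = 6. At s=5: B = (2·5 - 6)/(5 - 6) = -4
Result: 6/(s - 6) - 4/(s - 5)


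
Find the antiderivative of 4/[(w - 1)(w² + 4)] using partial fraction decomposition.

Cover-up at w=1: A = 4/(1²+4) = 4/5. Coeff matching: B = -4/5, C = -4/5. Decomposition: (4/5)/(w - 1) - ((4/5)w + 4/5)/(w² + 4). Integrate: linear → ln, quadratic → (1/2)ln + arctan: (4/5) ln|(w - 1)| - (2/5) ln(w² + 4) - (2/5) arctan(w/2) + C


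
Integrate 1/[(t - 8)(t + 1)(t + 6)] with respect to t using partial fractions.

Cover-up: A = 1/126, B = -1/45, C = 1/70. Decomposition: (1/126)/(t - 8) - (1/45)/(t + 1) + (1/70)/(t + 6). Integrate each term: (1/126) ln|(t - 8)| - (1/45) ln|(t + 1)| + (1/70) ln|(t + 6)| + C


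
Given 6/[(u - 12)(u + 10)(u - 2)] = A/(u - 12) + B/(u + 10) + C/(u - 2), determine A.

Cover-up at u = 12: A = 6/[(12 + 10)(12 - 2)] = 6/[(22)(10)] = 6/220 = 3/110


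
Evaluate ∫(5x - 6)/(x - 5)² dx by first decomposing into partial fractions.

Decompose: α = 5, β = 5·5 - 6 = 19, so (5x - 6)/(x - 5)² = 5/(x - 5) + 19/(x - 5)². Integrate: ∫ α/(x - 5) dx = 5 ln|(x - 5)|; ∫ β/(x - 5)² dx = -19/(x - 5). Sum: 5 ln|(x - 5)| - 19/(x - 5) + C


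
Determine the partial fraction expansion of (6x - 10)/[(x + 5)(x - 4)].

At x=-5: α = (6·(-5) - 10)/(-5 - 4) = 40/9. At x=4: β = (6·4 - 10)/(4 + 5) = 14/9
Result: (40/9)/(x + 5) + (14/9)/(x - 4)
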